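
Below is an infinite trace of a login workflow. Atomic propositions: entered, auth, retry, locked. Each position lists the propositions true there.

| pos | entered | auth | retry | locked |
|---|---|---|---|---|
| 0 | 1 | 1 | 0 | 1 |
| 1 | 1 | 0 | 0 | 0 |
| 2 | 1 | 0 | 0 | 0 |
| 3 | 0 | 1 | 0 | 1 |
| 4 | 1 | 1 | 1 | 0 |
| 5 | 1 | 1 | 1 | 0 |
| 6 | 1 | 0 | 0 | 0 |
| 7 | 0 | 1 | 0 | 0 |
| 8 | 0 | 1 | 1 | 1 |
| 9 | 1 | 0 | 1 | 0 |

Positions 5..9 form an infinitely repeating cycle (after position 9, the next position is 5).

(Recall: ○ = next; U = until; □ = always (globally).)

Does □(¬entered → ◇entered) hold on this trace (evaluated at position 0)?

Satisfied

¬entered → ◇entered holds at every position 0..9, and those are all positions ever visited, so □(¬entered → ◇entered) holds.
Positions where ¬entered holds: 3, 7, 8.
Check ◇entered at each: 3→ok, 7→ok, 8→ok.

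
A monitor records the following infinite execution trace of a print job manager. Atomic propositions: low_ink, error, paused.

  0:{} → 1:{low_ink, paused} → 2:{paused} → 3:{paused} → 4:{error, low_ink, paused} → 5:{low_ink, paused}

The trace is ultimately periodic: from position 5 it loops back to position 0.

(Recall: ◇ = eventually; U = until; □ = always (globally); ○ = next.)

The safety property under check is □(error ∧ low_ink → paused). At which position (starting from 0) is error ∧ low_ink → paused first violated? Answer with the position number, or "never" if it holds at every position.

error ∧ low_ink → paused holds at every position 0..5, and those are all the positions the trace ever visits, so the invariant □(error ∧ low_ink → paused) is never violated.

never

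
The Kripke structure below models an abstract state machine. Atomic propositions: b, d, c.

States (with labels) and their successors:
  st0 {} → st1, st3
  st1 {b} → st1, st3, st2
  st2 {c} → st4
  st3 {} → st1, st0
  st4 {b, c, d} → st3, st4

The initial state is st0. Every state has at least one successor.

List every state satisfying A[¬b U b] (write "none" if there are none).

{st1, st2, st4}

States satisfying ¬b: {st0, st2, st3}.
States satisfying b: {st1, st4}.
States satisfying A[¬b U b]: {st1, st2, st4}.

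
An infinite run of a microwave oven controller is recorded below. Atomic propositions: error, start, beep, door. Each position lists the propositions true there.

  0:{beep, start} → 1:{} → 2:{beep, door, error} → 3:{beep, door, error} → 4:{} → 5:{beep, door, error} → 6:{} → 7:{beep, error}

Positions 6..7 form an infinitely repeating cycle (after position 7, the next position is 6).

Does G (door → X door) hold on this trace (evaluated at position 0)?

No

door → X door must hold at every position from 0 onward. It fails at position 3, so G (door → X door) is false.
Positions where door holds: 2, 3, 5.
Check X door at each: 2→ok, 3→fails, 5→fails.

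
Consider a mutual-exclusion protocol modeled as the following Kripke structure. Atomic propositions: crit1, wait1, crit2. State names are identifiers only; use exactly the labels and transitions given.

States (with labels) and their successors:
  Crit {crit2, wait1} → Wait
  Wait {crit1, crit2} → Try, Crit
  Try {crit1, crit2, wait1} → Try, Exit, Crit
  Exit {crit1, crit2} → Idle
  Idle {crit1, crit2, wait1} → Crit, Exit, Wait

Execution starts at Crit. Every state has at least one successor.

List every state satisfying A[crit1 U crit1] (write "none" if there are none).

{Wait, Try, Exit, Idle}

States satisfying crit1: {Wait, Try, Exit, Idle}.
States satisfying A[crit1 U crit1]: {Wait, Try, Exit, Idle}.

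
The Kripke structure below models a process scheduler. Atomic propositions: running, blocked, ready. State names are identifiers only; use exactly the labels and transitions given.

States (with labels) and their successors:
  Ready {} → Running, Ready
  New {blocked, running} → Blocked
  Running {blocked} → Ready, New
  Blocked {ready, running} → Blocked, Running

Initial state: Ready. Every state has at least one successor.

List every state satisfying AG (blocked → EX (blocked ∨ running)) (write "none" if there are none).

States satisfying blocked → EX (blocked ∨ running): {Ready, New, Running, Blocked}.
States satisfying AG (blocked → EX (blocked ∨ running)): {Ready, New, Running, Blocked}.

{Ready, New, Running, Blocked}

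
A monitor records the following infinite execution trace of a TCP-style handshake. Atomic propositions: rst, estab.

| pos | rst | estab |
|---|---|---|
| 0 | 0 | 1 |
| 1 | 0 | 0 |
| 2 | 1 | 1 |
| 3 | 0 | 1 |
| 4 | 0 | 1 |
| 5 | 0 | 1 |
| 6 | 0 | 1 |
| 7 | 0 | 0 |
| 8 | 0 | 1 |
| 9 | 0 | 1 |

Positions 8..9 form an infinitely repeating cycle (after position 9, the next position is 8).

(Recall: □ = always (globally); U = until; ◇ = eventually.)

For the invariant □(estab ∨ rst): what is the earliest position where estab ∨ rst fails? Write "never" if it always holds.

1

Check estab ∨ rst at each position in order: 0 ✓.
At position 1 the labels are {}, so estab ∨ rst is false there. This is the first violation.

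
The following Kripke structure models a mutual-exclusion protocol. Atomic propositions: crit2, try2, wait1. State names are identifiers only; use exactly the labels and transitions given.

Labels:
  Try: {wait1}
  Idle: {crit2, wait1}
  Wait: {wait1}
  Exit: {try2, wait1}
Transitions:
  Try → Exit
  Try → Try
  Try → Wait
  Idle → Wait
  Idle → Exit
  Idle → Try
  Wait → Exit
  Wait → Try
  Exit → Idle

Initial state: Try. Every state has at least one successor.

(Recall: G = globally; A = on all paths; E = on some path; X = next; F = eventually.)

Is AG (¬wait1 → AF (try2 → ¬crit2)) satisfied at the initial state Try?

States satisfying ¬wait1 → AF (try2 → ¬crit2): {Try, Idle, Wait, Exit}.
States satisfying AG (¬wait1 → AF (try2 → ¬crit2)): {Try, Idle, Wait, Exit}.
Every state reachable from Try satisfies ¬wait1 → AF (try2 → ¬crit2).
Try ∈ Sat(AG (¬wait1 → AF (try2 → ¬crit2))).

Yes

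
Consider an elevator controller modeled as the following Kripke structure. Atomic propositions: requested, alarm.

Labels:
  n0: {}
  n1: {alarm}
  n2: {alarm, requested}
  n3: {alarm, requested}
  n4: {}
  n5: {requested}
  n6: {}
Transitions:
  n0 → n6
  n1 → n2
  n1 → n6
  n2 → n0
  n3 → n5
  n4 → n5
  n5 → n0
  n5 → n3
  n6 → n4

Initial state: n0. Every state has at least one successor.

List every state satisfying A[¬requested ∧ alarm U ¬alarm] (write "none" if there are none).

{n0, n4, n5, n6}

States satisfying ¬requested ∧ alarm: {n1}.
States satisfying ¬alarm: {n0, n4, n5, n6}.
States satisfying A[¬requested ∧ alarm U ¬alarm]: {n0, n4, n5, n6}.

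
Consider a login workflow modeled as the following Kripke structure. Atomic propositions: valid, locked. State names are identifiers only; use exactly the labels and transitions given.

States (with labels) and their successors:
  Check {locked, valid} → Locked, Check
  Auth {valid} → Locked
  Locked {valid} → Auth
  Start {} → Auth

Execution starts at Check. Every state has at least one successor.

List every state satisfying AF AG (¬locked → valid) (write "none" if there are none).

{Check, Auth, Locked, Start}

States satisfying AG (¬locked → valid): {Check, Auth, Locked}.
States satisfying AF AG (¬locked → valid): {Check, Auth, Locked, Start}.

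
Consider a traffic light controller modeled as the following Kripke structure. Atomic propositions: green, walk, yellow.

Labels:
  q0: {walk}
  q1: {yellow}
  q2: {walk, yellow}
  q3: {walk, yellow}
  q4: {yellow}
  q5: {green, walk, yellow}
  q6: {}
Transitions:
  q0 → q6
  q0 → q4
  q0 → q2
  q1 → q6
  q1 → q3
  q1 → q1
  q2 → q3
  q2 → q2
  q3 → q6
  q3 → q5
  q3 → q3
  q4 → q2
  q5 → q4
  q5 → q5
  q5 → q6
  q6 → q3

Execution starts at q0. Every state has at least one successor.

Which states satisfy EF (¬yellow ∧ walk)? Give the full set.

States satisfying ¬yellow ∧ walk: {q0}.
States satisfying EF (¬yellow ∧ walk): {q0}.

{q0}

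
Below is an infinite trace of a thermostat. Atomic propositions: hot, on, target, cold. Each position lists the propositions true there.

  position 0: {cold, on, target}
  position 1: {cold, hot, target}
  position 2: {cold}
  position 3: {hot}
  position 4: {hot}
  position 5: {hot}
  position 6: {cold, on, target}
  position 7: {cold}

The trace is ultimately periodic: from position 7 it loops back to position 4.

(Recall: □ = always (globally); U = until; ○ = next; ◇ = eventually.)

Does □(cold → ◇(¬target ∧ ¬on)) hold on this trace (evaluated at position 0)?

Yes

cold → ◇(¬target ∧ ¬on) holds at every position 0..7, and those are all positions ever visited, so □(cold → ◇(¬target ∧ ¬on)) holds.
Positions where cold holds: 0, 1, 2, 6, 7.
Check ◇(¬target ∧ ¬on) at each: 0→ok, 1→ok, 2→ok, 6→ok, 7→ok.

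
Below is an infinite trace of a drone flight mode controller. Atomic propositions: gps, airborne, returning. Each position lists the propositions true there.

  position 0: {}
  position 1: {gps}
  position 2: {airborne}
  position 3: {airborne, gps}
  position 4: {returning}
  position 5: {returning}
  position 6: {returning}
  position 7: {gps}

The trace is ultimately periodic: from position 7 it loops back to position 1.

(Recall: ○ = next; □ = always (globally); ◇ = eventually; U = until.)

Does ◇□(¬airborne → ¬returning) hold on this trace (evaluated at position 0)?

□(¬airborne → ¬returning) is false at every position 0..7, so it never becomes true and ◇□(¬airborne → ¬returning) fails.

Does not hold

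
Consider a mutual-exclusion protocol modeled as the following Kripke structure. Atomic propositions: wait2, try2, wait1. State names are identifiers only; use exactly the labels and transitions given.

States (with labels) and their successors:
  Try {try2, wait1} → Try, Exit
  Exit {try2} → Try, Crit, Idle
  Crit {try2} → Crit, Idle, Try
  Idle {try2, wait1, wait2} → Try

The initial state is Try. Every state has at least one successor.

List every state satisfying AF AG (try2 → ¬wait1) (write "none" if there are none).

States satisfying AG (try2 → ¬wait1): ∅.
States satisfying AF AG (try2 → ¬wait1): ∅.

none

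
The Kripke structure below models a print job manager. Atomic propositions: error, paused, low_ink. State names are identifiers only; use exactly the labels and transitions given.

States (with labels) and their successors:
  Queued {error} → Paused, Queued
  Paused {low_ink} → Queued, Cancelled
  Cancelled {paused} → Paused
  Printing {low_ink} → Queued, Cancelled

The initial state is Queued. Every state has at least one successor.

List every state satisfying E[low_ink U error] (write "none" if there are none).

States satisfying low_ink: {Paused, Printing}.
States satisfying error: {Queued}.
States satisfying E[low_ink U error]: {Queued, Paused, Printing}.

{Queued, Paused, Printing}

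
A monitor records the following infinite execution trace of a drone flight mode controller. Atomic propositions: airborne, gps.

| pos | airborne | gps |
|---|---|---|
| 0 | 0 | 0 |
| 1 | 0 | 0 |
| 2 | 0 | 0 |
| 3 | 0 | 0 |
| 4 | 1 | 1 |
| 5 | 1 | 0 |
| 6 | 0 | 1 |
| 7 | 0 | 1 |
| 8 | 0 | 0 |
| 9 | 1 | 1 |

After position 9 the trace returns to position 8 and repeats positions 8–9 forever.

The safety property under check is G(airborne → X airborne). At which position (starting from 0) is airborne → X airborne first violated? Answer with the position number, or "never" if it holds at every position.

Check airborne → X airborne at each position in order: 0 ✓, 1 ✓, 2 ✓, 3 ✓, 4 ✓.
At position 5 the labels are {airborne} and the next position 6 has {gps}, so airborne → X airborne is false there. This is the first violation.

5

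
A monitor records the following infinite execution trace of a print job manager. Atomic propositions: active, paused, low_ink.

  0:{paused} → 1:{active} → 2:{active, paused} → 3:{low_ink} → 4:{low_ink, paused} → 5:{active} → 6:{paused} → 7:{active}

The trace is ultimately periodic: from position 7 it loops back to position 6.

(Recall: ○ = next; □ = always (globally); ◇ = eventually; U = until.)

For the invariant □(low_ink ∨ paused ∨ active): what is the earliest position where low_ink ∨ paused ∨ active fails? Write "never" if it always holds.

low_ink ∨ paused ∨ active holds at every position 0..7, and those are all the positions the trace ever visits, so the invariant □(low_ink ∨ paused ∨ active) is never violated.

never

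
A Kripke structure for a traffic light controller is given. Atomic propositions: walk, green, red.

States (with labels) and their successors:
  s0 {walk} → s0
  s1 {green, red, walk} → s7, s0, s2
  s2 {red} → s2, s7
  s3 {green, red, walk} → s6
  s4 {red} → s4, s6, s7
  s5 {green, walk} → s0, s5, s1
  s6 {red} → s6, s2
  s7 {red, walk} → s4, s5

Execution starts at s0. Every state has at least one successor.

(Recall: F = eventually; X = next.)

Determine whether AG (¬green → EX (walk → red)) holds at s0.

Does not hold

States satisfying ¬green → EX (walk → red): {s1, s2, s3, s4, s5, s6, s7}.
States satisfying AG (¬green → EX (walk → red)): ∅.
s0 is reachable from s0 and violates ¬green → EX (walk → red), so AG fails at s0.
s0 ∉ Sat(AG (¬green → EX (walk → red))).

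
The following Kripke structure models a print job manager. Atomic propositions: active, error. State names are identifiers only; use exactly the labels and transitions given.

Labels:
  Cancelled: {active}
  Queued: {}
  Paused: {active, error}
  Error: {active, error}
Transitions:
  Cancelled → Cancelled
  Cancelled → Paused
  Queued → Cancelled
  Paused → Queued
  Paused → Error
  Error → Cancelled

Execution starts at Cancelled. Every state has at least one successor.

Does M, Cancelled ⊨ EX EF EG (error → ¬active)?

States satisfying EF EG (error → ¬active): {Cancelled, Queued, Paused, Error}.
States satisfying EX EF EG (error → ¬active): {Cancelled, Queued, Paused, Error}.
Cancelled ∈ Sat(EX EF EG (error → ¬active)).

Holds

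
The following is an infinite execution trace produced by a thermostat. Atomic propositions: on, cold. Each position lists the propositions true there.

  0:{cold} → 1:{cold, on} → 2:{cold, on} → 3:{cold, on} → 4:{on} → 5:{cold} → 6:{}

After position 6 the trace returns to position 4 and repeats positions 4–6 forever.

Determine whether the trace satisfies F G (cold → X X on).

Holds

G (cold → X X on) holds at position 4, which is reachable from 0, so F G (cold → X X on) holds.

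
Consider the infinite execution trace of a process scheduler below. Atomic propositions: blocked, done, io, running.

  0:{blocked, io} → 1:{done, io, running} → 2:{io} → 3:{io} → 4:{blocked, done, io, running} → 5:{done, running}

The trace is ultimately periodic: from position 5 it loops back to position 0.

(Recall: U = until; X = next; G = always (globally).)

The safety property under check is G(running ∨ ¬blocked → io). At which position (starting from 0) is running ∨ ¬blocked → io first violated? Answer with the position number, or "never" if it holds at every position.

Check running ∨ ¬blocked → io at each position in order: 0 ✓, 1 ✓, 2 ✓, 3 ✓, 4 ✓.
At position 5 the labels are {done, running}, so running ∨ ¬blocked → io is false there. This is the first violation.

5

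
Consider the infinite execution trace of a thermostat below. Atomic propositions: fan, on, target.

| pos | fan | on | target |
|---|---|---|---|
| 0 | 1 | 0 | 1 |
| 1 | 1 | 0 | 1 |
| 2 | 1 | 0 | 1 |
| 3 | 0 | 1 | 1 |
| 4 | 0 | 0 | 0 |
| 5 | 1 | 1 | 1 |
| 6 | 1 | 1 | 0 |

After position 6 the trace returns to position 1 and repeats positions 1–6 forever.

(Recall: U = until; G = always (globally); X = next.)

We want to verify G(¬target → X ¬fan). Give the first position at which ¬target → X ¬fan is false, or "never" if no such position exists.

4

Check ¬target → X ¬fan at each position in order: 0 ✓, 1 ✓, 2 ✓, 3 ✓.
At position 4 the labels are {} and the next position 5 has {fan, on, target}, so ¬target → X ¬fan is false there. This is the first violation.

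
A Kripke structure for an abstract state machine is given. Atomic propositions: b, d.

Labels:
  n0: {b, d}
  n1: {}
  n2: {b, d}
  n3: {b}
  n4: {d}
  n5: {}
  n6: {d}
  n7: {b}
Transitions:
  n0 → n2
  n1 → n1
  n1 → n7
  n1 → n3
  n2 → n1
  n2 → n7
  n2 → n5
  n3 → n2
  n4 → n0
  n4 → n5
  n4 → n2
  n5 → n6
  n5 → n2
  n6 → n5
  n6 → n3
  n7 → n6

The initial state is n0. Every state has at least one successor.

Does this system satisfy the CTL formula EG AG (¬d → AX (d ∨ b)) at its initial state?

No

States satisfying AG (¬d → AX (d ∨ b)): ∅.
States satisfying EG AG (¬d → AX (d ∨ b)): ∅.
No suitable path/successor from n0 witnesses the formula.
n0 ∉ Sat(EG AG (¬d → AX (d ∨ b))).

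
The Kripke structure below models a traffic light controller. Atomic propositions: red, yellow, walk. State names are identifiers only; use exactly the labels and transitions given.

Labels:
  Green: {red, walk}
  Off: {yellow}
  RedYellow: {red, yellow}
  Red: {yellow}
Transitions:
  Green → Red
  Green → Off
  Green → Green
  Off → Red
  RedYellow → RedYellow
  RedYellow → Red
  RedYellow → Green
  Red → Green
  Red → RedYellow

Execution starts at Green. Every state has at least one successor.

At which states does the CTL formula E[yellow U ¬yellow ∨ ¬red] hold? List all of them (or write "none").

States satisfying yellow: {Off, RedYellow, Red}.
States satisfying ¬yellow ∨ ¬red: {Green, Off, Red}.
States satisfying E[yellow U ¬yellow ∨ ¬red]: {Green, Off, RedYellow, Red}.

{Green, Off, RedYellow, Red}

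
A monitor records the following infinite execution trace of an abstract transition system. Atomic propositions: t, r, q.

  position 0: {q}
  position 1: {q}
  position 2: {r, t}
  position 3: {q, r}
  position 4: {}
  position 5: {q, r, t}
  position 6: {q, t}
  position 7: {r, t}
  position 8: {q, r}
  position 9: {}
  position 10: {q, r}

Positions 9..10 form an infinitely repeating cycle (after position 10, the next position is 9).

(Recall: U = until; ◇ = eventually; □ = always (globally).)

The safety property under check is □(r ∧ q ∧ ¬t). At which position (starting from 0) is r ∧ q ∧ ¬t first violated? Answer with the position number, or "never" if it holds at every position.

0

At position 0 the labels are {q}, so r ∧ q ∧ ¬t is false there. This is the first violation.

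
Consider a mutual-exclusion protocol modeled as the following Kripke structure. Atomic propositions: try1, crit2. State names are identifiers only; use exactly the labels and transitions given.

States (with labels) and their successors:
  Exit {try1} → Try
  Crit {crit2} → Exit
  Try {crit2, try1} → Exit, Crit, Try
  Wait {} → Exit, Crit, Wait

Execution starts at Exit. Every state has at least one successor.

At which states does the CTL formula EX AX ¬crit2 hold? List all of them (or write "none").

{Try, Wait}

States satisfying AX ¬crit2: {Crit}.
States satisfying EX AX ¬crit2: {Try, Wait}.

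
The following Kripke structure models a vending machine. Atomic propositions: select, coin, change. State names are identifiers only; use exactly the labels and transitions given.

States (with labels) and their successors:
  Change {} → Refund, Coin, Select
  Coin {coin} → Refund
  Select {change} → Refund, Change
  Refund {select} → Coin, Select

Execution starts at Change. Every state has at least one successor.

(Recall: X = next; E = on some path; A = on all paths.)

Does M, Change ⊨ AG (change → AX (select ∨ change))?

States satisfying change → AX (select ∨ change): {Change, Coin, Refund}.
States satisfying AG (change → AX (select ∨ change)): ∅.
Select is reachable from Change and violates change → AX (select ∨ change), so AG fails at Change.
Change ∉ Sat(AG (change → AX (select ∨ change))).

Does not hold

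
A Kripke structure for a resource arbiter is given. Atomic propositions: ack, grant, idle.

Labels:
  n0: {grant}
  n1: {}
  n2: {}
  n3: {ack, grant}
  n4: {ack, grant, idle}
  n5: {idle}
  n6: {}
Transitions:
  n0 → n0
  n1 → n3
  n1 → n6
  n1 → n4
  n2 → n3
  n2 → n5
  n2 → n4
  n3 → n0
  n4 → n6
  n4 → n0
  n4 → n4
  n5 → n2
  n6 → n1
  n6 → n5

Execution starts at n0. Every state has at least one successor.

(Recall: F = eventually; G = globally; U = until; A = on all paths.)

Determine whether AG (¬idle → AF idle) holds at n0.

Does not hold

States satisfying ¬idle → AF idle: {n4, n5}.
States satisfying AG (¬idle → AF idle): ∅.
n0 is reachable from n0 and violates ¬idle → AF idle, so AG fails at n0.
n0 ∉ Sat(AG (¬idle → AF idle)).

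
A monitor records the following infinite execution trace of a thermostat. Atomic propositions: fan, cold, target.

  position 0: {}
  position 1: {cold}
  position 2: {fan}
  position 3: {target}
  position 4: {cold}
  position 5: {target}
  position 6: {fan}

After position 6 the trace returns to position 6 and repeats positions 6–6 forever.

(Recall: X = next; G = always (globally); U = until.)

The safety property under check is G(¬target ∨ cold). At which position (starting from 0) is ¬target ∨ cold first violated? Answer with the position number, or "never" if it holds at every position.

3

Check ¬target ∨ cold at each position in order: 0 ✓, 1 ✓, 2 ✓.
At position 3 the labels are {target}, so ¬target ∨ cold is false there. This is the first violation.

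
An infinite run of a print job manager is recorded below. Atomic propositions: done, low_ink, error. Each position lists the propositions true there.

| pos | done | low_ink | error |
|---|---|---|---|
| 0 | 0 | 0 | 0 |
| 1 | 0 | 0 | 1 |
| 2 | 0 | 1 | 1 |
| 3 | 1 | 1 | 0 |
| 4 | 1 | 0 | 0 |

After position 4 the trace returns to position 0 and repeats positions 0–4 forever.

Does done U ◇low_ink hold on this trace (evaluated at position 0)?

Holds

Walking from position 0: ◇low_ink first holds at position 0, and done holds at every earlier position along the way, so done U ◇low_ink holds.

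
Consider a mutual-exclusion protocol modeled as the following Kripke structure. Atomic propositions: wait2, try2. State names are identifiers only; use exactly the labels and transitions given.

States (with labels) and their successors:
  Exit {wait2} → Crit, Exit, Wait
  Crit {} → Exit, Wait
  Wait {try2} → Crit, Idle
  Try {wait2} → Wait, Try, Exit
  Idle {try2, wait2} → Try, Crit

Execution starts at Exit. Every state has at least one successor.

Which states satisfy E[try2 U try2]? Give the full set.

States satisfying try2: {Wait, Idle}.
States satisfying E[try2 U try2]: {Wait, Idle}.

{Wait, Idle}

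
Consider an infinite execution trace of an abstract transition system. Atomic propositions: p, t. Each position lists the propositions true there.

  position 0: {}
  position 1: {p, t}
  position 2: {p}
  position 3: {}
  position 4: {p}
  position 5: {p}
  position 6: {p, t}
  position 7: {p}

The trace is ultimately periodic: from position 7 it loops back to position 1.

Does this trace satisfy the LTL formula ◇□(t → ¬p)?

□(t → ¬p) is false at every position 0..7, so it never becomes true and ◇□(t → ¬p) fails.

No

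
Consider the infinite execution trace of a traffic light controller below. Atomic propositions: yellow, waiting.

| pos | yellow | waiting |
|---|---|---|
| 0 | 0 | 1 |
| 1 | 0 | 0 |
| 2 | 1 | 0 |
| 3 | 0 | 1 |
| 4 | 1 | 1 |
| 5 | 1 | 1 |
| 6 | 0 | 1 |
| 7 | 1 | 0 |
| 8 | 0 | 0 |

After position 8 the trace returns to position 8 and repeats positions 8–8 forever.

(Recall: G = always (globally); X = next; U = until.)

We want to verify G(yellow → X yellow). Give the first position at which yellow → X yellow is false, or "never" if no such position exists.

2

Check yellow → X yellow at each position in order: 0 ✓, 1 ✓.
At position 2 the labels are {yellow} and the next position 3 has {waiting}, so yellow → X yellow is false there. This is the first violation.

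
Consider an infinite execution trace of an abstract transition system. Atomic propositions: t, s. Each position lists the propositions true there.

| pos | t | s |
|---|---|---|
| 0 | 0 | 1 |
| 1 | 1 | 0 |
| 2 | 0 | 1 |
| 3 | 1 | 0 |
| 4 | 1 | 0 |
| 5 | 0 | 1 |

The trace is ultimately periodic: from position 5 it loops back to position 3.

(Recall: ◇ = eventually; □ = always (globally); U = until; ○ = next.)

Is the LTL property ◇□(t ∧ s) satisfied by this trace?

□(t ∧ s) is false at every position 0..5, so it never becomes true and ◇□(t ∧ s) fails.

Does not hold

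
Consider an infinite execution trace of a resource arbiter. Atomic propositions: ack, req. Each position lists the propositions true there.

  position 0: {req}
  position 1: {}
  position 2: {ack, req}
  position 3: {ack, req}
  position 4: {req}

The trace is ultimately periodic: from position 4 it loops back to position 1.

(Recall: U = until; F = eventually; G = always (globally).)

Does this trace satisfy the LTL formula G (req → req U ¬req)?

req → req U ¬req holds at every position 0..4, and those are all positions ever visited, so G (req → req U ¬req) holds.
Positions where req holds: 0, 2, 3, 4.
Check req U ¬req at each: 0→ok, 2→ok, 3→ok, 4→ok.

Yes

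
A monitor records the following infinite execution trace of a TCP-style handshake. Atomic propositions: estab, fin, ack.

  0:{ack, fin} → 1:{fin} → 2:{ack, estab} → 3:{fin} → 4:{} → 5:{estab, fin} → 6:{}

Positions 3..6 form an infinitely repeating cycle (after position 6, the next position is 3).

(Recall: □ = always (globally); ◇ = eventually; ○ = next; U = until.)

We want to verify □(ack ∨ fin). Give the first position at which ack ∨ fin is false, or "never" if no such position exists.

Check ack ∨ fin at each position in order: 0 ✓, 1 ✓, 2 ✓, 3 ✓.
At position 4 the labels are {}, so ack ∨ fin is false there. This is the first violation.

4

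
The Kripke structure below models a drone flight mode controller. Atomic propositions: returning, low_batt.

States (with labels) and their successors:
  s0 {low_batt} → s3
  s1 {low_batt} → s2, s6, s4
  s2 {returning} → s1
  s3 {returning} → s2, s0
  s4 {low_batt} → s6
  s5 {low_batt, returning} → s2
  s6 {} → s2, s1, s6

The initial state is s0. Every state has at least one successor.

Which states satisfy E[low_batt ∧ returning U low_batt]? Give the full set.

{s0, s1, s4, s5}

States satisfying low_batt ∧ returning: {s5}.
States satisfying low_batt: {s0, s1, s4, s5}.
States satisfying E[low_batt ∧ returning U low_batt]: {s0, s1, s4, s5}.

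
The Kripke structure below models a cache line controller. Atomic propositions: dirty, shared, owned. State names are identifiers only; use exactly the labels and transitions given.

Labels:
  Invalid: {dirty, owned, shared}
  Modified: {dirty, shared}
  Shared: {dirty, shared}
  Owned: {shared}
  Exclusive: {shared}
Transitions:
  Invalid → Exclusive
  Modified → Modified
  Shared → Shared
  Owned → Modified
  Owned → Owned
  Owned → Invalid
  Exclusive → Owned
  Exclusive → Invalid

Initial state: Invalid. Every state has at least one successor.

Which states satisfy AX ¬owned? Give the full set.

States satisfying ¬owned: {Modified, Shared, Owned, Exclusive}.
States satisfying AX ¬owned: {Invalid, Modified, Shared}.

{Invalid, Modified, Shared}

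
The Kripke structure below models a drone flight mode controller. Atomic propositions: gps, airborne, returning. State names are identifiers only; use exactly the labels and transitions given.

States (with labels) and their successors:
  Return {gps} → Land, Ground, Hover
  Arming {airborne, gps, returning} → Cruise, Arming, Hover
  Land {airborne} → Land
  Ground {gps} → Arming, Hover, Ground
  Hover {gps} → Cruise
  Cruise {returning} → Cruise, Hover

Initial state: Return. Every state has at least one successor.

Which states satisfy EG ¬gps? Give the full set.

{Land, Cruise}

States satisfying ¬gps: {Land, Cruise}.
States satisfying EG ¬gps: {Land, Cruise}.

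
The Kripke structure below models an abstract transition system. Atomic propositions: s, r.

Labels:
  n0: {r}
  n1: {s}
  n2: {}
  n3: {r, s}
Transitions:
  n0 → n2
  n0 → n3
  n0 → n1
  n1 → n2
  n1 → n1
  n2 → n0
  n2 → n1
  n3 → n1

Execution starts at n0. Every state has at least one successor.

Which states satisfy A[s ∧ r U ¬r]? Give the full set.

{n1, n2, n3}

States satisfying s ∧ r: {n3}.
States satisfying ¬r: {n1, n2}.
States satisfying A[s ∧ r U ¬r]: {n1, n2, n3}.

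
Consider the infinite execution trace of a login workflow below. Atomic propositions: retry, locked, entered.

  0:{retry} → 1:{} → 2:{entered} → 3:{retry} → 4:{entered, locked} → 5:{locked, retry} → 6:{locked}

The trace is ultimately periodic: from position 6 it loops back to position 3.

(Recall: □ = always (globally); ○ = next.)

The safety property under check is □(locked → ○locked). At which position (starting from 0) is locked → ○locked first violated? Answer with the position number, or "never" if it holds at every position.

Check locked → ○locked at each position in order: 0 ✓, 1 ✓, 2 ✓, 3 ✓, 4 ✓, 5 ✓.
At position 6 the labels are {locked} and the next position 3 has {retry}, so locked → ○locked is false there. This is the first violation.

6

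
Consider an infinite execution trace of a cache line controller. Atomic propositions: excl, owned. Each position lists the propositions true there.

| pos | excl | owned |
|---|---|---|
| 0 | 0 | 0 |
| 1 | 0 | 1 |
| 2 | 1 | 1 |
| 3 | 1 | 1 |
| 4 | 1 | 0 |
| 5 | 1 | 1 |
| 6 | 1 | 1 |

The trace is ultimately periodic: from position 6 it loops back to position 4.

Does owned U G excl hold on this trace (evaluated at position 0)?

Walking from position 0: at position 0, G excl has not yet held and owned fails, so owned U G excl is false.

No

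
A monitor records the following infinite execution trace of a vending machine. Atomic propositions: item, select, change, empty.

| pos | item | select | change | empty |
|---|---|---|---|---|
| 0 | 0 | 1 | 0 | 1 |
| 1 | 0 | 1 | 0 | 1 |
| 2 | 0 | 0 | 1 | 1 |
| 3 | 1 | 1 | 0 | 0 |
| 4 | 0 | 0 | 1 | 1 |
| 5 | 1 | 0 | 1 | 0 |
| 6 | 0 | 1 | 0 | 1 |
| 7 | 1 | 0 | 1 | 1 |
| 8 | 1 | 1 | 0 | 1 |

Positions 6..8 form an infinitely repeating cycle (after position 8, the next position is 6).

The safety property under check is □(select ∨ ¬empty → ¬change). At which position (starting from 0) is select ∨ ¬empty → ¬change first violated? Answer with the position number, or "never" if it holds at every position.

5

Check select ∨ ¬empty → ¬change at each position in order: 0 ✓, 1 ✓, 2 ✓, 3 ✓, 4 ✓.
At position 5 the labels are {change, item}, so select ∨ ¬empty → ¬change is false there. This is the first violation.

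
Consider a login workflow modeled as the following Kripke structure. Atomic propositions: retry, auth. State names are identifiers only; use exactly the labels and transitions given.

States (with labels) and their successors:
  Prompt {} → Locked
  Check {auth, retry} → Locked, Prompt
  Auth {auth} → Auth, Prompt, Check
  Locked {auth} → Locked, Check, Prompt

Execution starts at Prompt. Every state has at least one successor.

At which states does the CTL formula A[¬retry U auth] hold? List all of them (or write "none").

{Prompt, Check, Auth, Locked}

States satisfying ¬retry: {Prompt, Auth, Locked}.
States satisfying auth: {Check, Auth, Locked}.
States satisfying A[¬retry U auth]: {Prompt, Check, Auth, Locked}.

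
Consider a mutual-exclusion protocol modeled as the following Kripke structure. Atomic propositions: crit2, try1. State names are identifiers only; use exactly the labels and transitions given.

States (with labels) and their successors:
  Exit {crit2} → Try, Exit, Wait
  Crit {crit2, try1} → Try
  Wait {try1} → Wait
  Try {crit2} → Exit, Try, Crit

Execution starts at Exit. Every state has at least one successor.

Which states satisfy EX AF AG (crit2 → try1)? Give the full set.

States satisfying AF AG (crit2 → try1): {Wait}.
States satisfying EX AF AG (crit2 → try1): {Exit, Wait}.

{Exit, Wait}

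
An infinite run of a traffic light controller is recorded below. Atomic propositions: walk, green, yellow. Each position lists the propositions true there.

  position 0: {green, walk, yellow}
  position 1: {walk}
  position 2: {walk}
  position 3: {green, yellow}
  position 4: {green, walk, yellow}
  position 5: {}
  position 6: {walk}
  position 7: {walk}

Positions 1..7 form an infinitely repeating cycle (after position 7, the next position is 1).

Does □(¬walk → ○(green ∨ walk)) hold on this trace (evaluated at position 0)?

Satisfied

¬walk → ○(green ∨ walk) holds at every position 0..7, and those are all positions ever visited, so □(¬walk → ○(green ∨ walk)) holds.
Positions where ¬walk holds: 3, 5.
Check ○(green ∨ walk) at each: 3→ok, 5→ok.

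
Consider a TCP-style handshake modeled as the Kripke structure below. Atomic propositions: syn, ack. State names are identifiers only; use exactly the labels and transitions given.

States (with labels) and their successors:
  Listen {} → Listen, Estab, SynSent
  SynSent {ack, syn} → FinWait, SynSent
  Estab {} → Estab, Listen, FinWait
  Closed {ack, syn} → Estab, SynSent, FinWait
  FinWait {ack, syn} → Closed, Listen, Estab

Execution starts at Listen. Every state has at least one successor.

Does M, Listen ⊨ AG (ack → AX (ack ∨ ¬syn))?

States satisfying ack → AX (ack ∨ ¬syn): {Listen, SynSent, Estab, Closed, FinWait}.
States satisfying AG (ack → AX (ack ∨ ¬syn)): {Listen, SynSent, Estab, Closed, FinWait}.
Every state reachable from Listen satisfies ack → AX (ack ∨ ¬syn).
Listen ∈ Sat(AG (ack → AX (ack ∨ ¬syn))).

Satisfied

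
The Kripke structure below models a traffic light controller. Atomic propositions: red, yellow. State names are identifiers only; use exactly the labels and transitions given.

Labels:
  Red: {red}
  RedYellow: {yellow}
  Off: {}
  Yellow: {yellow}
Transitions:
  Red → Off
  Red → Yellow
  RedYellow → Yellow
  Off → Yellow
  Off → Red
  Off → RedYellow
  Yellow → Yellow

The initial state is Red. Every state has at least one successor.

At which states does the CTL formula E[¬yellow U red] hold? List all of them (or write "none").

States satisfying ¬yellow: {Red, Off}.
States satisfying red: {Red}.
States satisfying E[¬yellow U red]: {Red, Off}.

{Red, Off}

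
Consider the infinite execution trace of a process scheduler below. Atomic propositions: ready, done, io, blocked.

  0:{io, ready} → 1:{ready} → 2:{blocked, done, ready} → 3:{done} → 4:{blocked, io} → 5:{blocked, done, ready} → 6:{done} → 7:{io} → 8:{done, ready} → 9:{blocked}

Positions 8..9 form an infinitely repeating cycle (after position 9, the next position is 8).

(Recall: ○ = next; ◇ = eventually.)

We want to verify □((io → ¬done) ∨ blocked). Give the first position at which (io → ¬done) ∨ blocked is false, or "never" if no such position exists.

never

(io → ¬done) ∨ blocked holds at every position 0..9, and those are all the positions the trace ever visits, so the invariant □((io → ¬done) ∨ blocked) is never violated.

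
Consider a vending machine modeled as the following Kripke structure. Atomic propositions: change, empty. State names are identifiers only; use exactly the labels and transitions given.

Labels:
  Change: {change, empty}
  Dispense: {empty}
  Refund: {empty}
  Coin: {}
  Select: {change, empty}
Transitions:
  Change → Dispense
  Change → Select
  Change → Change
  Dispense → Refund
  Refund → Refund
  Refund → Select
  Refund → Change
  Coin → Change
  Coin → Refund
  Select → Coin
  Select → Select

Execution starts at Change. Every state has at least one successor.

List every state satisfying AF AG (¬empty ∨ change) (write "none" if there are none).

States satisfying AG (¬empty ∨ change): ∅.
States satisfying AF AG (¬empty ∨ change): ∅.

none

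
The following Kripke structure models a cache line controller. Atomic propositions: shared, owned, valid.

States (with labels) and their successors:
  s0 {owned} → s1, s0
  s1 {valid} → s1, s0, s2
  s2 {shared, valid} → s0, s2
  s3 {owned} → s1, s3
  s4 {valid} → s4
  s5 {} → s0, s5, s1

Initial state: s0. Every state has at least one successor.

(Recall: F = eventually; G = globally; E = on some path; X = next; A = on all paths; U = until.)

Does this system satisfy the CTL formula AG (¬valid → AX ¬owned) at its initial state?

No

States satisfying ¬valid → AX ¬owned: {s1, s2, s4}.
States satisfying AG (¬valid → AX ¬owned): {s4}.
s0 is reachable from s0 and violates ¬valid → AX ¬owned, so AG fails at s0.
s0 ∉ Sat(AG (¬valid → AX ¬owned)).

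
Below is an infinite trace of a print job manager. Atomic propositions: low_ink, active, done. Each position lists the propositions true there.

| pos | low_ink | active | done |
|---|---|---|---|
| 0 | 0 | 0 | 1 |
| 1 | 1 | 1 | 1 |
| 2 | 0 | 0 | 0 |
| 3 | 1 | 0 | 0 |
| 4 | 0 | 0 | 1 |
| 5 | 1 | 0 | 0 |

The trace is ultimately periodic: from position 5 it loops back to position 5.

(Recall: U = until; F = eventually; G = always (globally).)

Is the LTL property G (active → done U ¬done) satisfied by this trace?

Yes

active → done U ¬done holds at every position 0..5, and those are all positions ever visited, so G (active → done U ¬done) holds.
Positions where active holds: 1.
Check done U ¬done at each: 1→ok.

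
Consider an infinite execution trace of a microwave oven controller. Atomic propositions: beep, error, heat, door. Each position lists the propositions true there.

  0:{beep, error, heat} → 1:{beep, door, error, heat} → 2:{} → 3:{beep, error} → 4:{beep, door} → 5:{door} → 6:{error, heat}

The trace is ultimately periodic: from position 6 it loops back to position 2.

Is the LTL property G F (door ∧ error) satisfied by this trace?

No

F (door ∧ error) must hold at every position from 0 onward. It fails at position 2, so G F (door ∧ error) is false.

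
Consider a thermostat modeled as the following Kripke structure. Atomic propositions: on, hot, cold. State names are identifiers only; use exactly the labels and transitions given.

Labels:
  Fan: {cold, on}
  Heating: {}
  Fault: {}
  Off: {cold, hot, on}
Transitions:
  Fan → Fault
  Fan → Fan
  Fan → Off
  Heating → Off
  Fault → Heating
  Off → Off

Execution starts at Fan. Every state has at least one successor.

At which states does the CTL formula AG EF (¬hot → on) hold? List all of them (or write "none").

{Fan, Heating, Fault, Off}

States satisfying EF (¬hot → on): {Fan, Heating, Fault, Off}.
States satisfying AG EF (¬hot → on): {Fan, Heating, Fault, Off}.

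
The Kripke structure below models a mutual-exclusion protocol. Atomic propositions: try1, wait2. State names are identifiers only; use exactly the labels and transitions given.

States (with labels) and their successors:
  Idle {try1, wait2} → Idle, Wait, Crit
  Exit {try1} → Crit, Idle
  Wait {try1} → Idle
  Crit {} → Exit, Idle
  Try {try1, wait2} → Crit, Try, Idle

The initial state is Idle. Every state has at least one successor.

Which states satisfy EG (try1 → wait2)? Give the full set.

States satisfying try1 → wait2: {Idle, Crit, Try}.
States satisfying EG (try1 → wait2): {Idle, Crit, Try}.

{Idle, Crit, Try}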